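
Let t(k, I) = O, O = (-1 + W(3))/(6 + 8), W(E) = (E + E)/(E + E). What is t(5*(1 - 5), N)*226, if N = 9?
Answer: 0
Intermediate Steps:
W(E) = 1 (W(E) = (2*E)/((2*E)) = (2*E)*(1/(2*E)) = 1)
O = 0 (O = (-1 + 1)/(6 + 8) = 0/14 = 0*(1/14) = 0)
t(k, I) = 0
t(5*(1 - 5), N)*226 = 0*226 = 0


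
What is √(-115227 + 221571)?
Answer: 6*√2954 ≈ 326.10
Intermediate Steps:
√(-115227 + 221571) = √106344 = 6*√2954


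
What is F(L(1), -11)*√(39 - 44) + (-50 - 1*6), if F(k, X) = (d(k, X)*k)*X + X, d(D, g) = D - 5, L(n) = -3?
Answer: -56 - 275*I*√5 ≈ -56.0 - 614.92*I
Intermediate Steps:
d(D, g) = -5 + D
F(k, X) = X + X*k*(-5 + k) (F(k, X) = ((-5 + k)*k)*X + X = (k*(-5 + k))*X + X = X*k*(-5 + k) + X = X + X*k*(-5 + k))
F(L(1), -11)*√(39 - 44) + (-50 - 1*6) = (-11*(1 - 3*(-5 - 3)))*√(39 - 44) + (-50 - 1*6) = (-11*(1 - 3*(-8)))*√(-5) + (-50 - 6) = (-11*(1 + 24))*(I*√5) - 56 = (-11*25)*(I*√5) - 56 = -275*I*√5 - 56 = -56 - 275*I*√5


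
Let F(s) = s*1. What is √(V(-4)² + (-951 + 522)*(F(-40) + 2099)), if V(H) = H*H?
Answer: I*√883055 ≈ 939.71*I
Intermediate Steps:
V(H) = H²
F(s) = s
√(V(-4)² + (-951 + 522)*(F(-40) + 2099)) = √(((-4)²)² + (-951 + 522)*(-40 + 2099)) = √(16² - 429*2059) = √(256 - 883311) = √(-883055) = I*√883055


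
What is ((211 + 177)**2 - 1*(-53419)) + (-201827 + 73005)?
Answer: 75141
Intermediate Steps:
((211 + 177)**2 - 1*(-53419)) + (-201827 + 73005) = (388**2 + 53419) - 128822 = (150544 + 53419) - 128822 = 203963 - 128822 = 75141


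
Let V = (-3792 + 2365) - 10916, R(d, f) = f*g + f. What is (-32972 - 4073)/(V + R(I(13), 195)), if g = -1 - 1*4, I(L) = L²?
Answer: 37045/13123 ≈ 2.8229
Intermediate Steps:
g = -5 (g = -1 - 4 = -5)
R(d, f) = -4*f (R(d, f) = f*(-5) + f = -5*f + f = -4*f)
V = -12343 (V = -1427 - 10916 = -12343)
(-32972 - 4073)/(V + R(I(13), 195)) = (-32972 - 4073)/(-12343 - 4*195) = -37045/(-12343 - 780) = -37045/(-13123) = -37045*(-1/13123) = 37045/13123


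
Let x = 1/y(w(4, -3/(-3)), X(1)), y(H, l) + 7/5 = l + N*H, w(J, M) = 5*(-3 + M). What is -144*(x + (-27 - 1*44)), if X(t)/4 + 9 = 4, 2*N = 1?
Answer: 112524/11 ≈ 10229.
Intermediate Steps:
N = 1/2 (N = (1/2)*1 = 1/2 ≈ 0.50000)
X(t) = -20 (X(t) = -36 + 4*4 = -36 + 16 = -20)
w(J, M) = -15 + 5*M
y(H, l) = -7/5 + l + H/2 (y(H, l) = -7/5 + (l + H/2) = -7/5 + l + H/2)
x = -5/132 (x = 1/(-7/5 - 20 + (-15 + 5*(-3/(-3)))/2) = 1/(-7/5 - 20 + (-15 + 5*(-3*(-1/3)))/2) = 1/(-7/5 - 20 + (-15 + 5*1)/2) = 1/(-7/5 - 20 + (-15 + 5)/2) = 1/(-7/5 - 20 + (1/2)*(-10)) = 1/(-7/5 - 20 - 5) = 1/(-132/5) = -5/132 ≈ -0.037879)
-144*(x + (-27 - 1*44)) = -144*(-5/132 + (-27 - 1*44)) = -144*(-5/132 + (-27 - 44)) = -144*(-5/132 - 71) = -144*(-9377/132) = 112524/11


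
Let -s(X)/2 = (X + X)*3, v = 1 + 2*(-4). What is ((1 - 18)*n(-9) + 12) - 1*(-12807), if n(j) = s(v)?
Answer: 11391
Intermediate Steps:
v = -7 (v = 1 - 8 = -7)
s(X) = -12*X (s(X) = -2*(X + X)*3 = -2*2*X*3 = -12*X)
n(j) = 84 (n(j) = -12*(-7) = 84)
((1 - 18)*n(-9) + 12) - 1*(-12807) = ((1 - 18)*84 + 12) - 1*(-12807) = (-17*84 + 12) + 12807 = (-1428 + 12) + 12807 = -1416 + 12807 = 11391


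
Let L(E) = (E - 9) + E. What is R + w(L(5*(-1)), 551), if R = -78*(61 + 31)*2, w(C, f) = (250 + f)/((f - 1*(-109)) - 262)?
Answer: -5711295/398 ≈ -14350.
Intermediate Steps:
L(E) = -9 + 2*E (L(E) = (-9 + E) + E = -9 + 2*E)
w(C, f) = (250 + f)/(-153 + f) (w(C, f) = (250 + f)/((f + 109) - 262) = (250 + f)/((109 + f) - 262) = (250 + f)/(-153 + f))
R = -14352 (R = -78*92*2 = -7176*2 = -14352)
R + w(L(5*(-1)), 551) = -14352 + (250 + 551)/(-153 + 551) = -14352 + 801/398 = -5711295/398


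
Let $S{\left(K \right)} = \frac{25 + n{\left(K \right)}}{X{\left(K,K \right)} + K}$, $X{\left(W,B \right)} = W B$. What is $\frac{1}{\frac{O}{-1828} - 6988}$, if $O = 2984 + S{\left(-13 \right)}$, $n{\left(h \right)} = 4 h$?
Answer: $- \frac{95056}{664406487} \approx -0.00014307$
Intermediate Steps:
$X{\left(W,B \right)} = B W$
$S{\left(K \right)} = \frac{25 + 4 K}{K + K^{2}}$ ($S{\left(K \right)} = \frac{25 + 4 K}{K K + K} = \frac{25 + 4 K}{K^{2} + K} = \frac{25 + 4 K}{K + K^{2}}$)
$O = \frac{155159}{52}$ ($O = 2984 + \frac{25 + 4 \left(-13\right)}{\left(-13\right) \left(1 - 13\right)} = 2984 - \frac{25 - 52}{13 \left(-12\right)} = 2984 - \left(- \frac{1}{156}\right) \left(-27\right) = 2984 - \frac{9}{52} = \frac{155159}{52} \approx 2983.8$)
$\frac{1}{\frac{O}{-1828} - 6988} = \frac{1}{\frac{155159}{52 \left(-1828\right)} - 6988} = \frac{1}{\frac{155159}{52} \left(- \frac{1}{1828}\right) - 6988} = \frac{1}{- \frac{155159}{95056} - 6988} = \frac{1}{- \frac{664406487}{95056}} = - \frac{95056}{664406487}$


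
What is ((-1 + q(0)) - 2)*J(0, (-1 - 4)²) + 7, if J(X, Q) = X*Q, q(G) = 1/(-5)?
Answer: 7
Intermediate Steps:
q(G) = -⅕
J(X, Q) = Q*X
((-1 + q(0)) - 2)*J(0, (-1 - 4)²) + 7 = ((-1 - ⅕) - 2)*((-1 - 4)²*0) + 7 = (-6/5 - 2)*((-5)²*0) + 7 = -80*0 + 7 = -16/5*0 + 7 = 0 + 7 = 7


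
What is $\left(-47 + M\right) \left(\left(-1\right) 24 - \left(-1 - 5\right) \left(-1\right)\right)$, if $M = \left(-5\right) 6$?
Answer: $2310$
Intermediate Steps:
$M = -30$
$\left(-47 + M\right) \left(\left(-1\right) 24 - \left(-1 - 5\right) \left(-1\right)\right) = \left(-47 - 30\right) \left(\left(-1\right) 24 - \left(-1 - 5\right) \left(-1\right)\right) = - 77 \left(-24 - \left(-6\right) \left(-1\right)\right) = - 77 \left(-24 - 6\right) = \left(-77\right) \left(-30\right) = 2310$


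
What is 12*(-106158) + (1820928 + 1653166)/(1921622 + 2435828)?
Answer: -2775467325553/2178725 ≈ -1.2739e+6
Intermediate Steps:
12*(-106158) + (1820928 + 1653166)/(1921622 + 2435828) = -1273896 + 3474094/4357450 = -1273896 + 3474094*(1/4357450) = -1273896 + 1737047/2178725 = -2775467325553/2178725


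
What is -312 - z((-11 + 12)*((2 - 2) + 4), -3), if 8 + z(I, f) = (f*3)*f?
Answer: -331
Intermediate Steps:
z(I, f) = -8 + 3*f² (z(I, f) = -8 + (f*3)*f = -8 + (3*f)*f = -8 + 3*f²)
-312 - z((-11 + 12)*((2 - 2) + 4), -3) = -312 - (-8 + 3*(-3)²) = -312 - (-8 + 3*9) = -312 - (-8 + 27) = -312 - 1*19 = -312 - 19 = -331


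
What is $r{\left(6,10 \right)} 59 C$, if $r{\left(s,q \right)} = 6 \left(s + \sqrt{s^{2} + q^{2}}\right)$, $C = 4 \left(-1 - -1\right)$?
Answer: $0$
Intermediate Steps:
$C = 0$ ($C = 4 \left(-1 + 1\right) = 4 \cdot 0 = 0$)
$r{\left(s,q \right)} = 6 s + 6 \sqrt{q^{2} + s^{2}}$ ($r{\left(s,q \right)} = 6 \left(s + \sqrt{q^{2} + s^{2}}\right) = 6 s + 6 \sqrt{q^{2} + s^{2}}$)
$r{\left(6,10 \right)} 59 C = \left(6 \cdot 6 + 6 \sqrt{10^{2} + 6^{2}}\right) 59 \cdot 0 = \left(36 + 6 \sqrt{100 + 36}\right) 59 \cdot 0 = \left(36 + 6 \sqrt{136}\right) 59 \cdot 0 = \left(36 + 6 \cdot 2 \sqrt{34}\right) 59 \cdot 0 = \left(36 + 12 \sqrt{34}\right) 59 \cdot 0 = \left(2124 + 708 \sqrt{34}\right) 0 = 0$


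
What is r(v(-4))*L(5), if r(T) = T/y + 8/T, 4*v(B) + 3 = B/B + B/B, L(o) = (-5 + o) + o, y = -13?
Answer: -8315/52 ≈ -159.90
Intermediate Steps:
L(o) = -5 + 2*o
v(B) = -¼ (v(B) = -¾ + (B/B + B/B)/4 = -¾ + (1 + 1)/4 = -¾ + (¼)*2 = -¾ + ½ = -¼)
r(T) = 8/T - T/13 (r(T) = T/(-13) + 8/T = T*(-1/13) + 8/T = -T/13 + 8/T = 8/T - T/13)
r(v(-4))*L(5) = (8/(-¼) - 1/13*(-¼))*(-5 + 2*5) = (8*(-4) + 1/52)*(-5 + 10) = (-32 + 1/52)*5 = -1663/52*5 = -8315/52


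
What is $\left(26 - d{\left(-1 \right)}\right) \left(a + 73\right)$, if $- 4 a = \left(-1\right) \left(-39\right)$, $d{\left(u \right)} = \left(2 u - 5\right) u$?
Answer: $\frac{4807}{4} \approx 1201.8$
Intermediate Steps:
$d{\left(u \right)} = u \left(-5 + 2 u\right)$ ($d{\left(u \right)} = \left(-5 + 2 u\right) u = u \left(-5 + 2 u\right)$)
$a = - \frac{39}{4}$ ($a = - \frac{\left(-1\right) \left(-39\right)}{4} = \left(- \frac{1}{4}\right) 39 = - \frac{39}{4} \approx -9.75$)
$\left(26 - d{\left(-1 \right)}\right) \left(a + 73\right) = \left(26 - - (-5 + 2 \left(-1\right))\right) \left(- \frac{39}{4} + 73\right) = \left(26 - - (-5 - 2)\right) \frac{253}{4} = \left(26 - \left(-1\right) \left(-7\right)\right) \frac{253}{4} = \left(26 - 7\right) \frac{253}{4} = 19 \cdot \frac{253}{4} = \frac{4807}{4}$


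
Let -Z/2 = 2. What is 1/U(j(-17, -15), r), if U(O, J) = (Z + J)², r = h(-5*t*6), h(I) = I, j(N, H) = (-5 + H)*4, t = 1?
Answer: 1/1156 ≈ 0.00086505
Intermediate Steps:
Z = -4 (Z = -2*2 = -4)
j(N, H) = -20 + 4*H
r = -30 (r = -5*1*6 = -5*6 = -30)
U(O, J) = (-4 + J)²
1/U(j(-17, -15), r) = 1/((-4 - 30)²) = 1/((-34)²) = 1/1156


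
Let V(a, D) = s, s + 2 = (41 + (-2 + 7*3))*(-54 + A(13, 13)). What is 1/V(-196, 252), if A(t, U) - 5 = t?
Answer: -1/2162 ≈ -0.00046253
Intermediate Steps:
A(t, U) = 5 + t
s = -2162 (s = -2 + (41 + (-2 + 7*3))*(-54 + (5 + 13)) = -2 + (41 + (-2 + 21))*(-54 + 18) = -2 + (41 + 19)*(-36) = -2 + 60*(-36) = -2 - 2160 = -2162)
V(a, D) = -2162
1/V(-196, 252) = 1/(-2162) = -1/2162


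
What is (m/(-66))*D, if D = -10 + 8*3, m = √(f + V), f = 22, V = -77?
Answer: -7*I*√55/33 ≈ -1.5731*I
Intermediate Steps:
m = I*√55 (m = √(22 - 77) = √(-55) = I*√55 ≈ 7.4162*I)
D = 14 (D = -10 + 24 = 14)
(m/(-66))*D = ((I*√55)/(-66))*14 = ((I*√55)*(-1/66))*14 = -I*√55/66*14 = -7*I*√55/33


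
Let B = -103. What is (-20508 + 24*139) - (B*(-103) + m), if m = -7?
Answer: -27774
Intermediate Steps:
(-20508 + 24*139) - (B*(-103) + m) = (-20508 + 24*139) - (-103*(-103) - 7) = (-20508 + 3336) - (10609 - 7) = -17172 - 1*10602 = -17172 - 10602 = -27774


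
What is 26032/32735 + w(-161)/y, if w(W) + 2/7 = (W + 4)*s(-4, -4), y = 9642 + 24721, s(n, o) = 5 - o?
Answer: 5937915957/7874109635 ≈ 0.75411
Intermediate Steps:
y = 34363
w(W) = 250/7 + 9*W (w(W) = -2/7 + (W + 4)*(5 - 1*(-4)) = -2/7 + (4 + W)*(5 + 4) = -2/7 + (4 + W)*9 = -2/7 + (36 + 9*W) = 250/7 + 9*W)
26032/32735 + w(-161)/y = 26032/32735 + (250/7 + 9*(-161))/34363 = 26032*(1/32735) + (250/7 - 1449)*(1/34363) = 26032/32735 - 9893/7*1/34363 = 26032/32735 - 9893/240541 = 5937915957/7874109635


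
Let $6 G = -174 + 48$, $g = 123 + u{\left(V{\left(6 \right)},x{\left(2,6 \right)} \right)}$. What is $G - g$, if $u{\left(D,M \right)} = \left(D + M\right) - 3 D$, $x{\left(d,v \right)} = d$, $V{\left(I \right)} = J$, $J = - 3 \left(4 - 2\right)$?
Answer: $-158$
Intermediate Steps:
$J = -6$ ($J = \left(-3\right) 2 = -6$)
$V{\left(I \right)} = -6$
$u{\left(D,M \right)} = M - 2 D$
$g = 137$ ($g = 123 + \left(2 - -12\right) = 123 + \left(2 + 12\right) = 123 + 14 = 137$)
$G = -21$ ($G = \frac{-174 + 48}{6} = \frac{1}{6} \left(-126\right) = -21$)
$G - g = -21 - 137 = -158$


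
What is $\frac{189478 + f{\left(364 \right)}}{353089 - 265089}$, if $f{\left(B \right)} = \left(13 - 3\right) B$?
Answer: $\frac{96559}{44000} \approx 2.1945$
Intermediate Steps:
$f{\left(B \right)} = 10 B$
$\frac{189478 + f{\left(364 \right)}}{353089 - 265089} = \frac{189478 + 10 \cdot 364}{353089 - 265089} = \frac{189478 + 3640}{88000} = 193118 \cdot \frac{1}{88000} = \frac{96559}{44000}$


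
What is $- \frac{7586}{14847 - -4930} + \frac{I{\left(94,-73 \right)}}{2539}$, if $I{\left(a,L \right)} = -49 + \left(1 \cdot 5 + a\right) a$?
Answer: $\frac{163814835}{50213803} \approx 3.2623$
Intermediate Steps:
$I{\left(a,L \right)} = -49 + a \left(5 + a\right)$ ($I{\left(a,L \right)} = -49 + \left(5 + a\right) a = -49 + a \left(5 + a\right)$)
$- \frac{7586}{14847 - -4930} + \frac{I{\left(94,-73 \right)}}{2539} = - \frac{7586}{14847 - -4930} + \frac{-49 + 94^{2} + 5 \cdot 94}{2539} = - \frac{7586}{14847 + 4930} + \left(-49 + 8836 + 470\right) \frac{1}{2539} = - \frac{7586}{19777} + 9257 \cdot \frac{1}{2539} = \left(-7586\right) \frac{1}{19777} + \frac{9257}{2539} = - \frac{7586}{19777} + \frac{9257}{2539} = \frac{163814835}{50213803}$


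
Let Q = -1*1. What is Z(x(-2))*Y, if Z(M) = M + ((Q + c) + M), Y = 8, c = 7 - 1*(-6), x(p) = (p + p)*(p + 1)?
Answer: 160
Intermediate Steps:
x(p) = 2*p*(1 + p) (x(p) = (2*p)*(1 + p) = 2*p*(1 + p))
c = 13 (c = 7 + 6 = 13)
Q = -1
Z(M) = 12 + 2*M (Z(M) = M + ((-1 + 13) + M) = M + (12 + M) = 12 + 2*M)
Z(x(-2))*Y = (12 + 2*(2*(-2)*(1 - 2)))*8 = (12 + 2*(2*(-2)*(-1)))*8 = (12 + 2*4)*8 = (12 + 8)*8 = 20*8 = 160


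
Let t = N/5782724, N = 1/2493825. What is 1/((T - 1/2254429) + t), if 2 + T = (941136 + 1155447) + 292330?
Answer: 32511349837762619700/77666721252264916490721829 ≈ 4.1860e-7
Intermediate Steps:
N = 1/2493825 ≈ 4.0099e-7
T = 2388911 (T = -2 + ((941136 + 1155447) + 292330) = -2 + (2096583 + 292330) = -2 + 2388913 = 2388911)
t = 1/14421101679300 (t = (1/2493825)/5782724 = (1/2493825)*(1/5782724) = 1/14421101679300 ≈ 6.9343e-14)
1/((T - 1/2254429) + t) = 1/((2388911 - 1/2254429) + 1/14421101679300) = 1/(5385630236818/2254429 + 1/14421101679300) = 1/(77666721252264916490721829/32511349837762619700) = 32511349837762619700/77666721252264916490721829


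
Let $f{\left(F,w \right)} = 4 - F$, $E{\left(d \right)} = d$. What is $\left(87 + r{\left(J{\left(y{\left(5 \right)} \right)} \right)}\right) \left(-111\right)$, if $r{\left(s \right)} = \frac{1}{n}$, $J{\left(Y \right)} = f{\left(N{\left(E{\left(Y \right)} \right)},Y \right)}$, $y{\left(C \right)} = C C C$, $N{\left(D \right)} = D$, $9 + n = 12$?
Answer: $-9694$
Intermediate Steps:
$n = 3$ ($n = -9 + 12 = 3$)
$y{\left(C \right)} = C^{3}$ ($y{\left(C \right)} = C^{2} C = C^{3}$)
$J{\left(Y \right)} = 4 - Y$
$r{\left(s \right)} = \frac{1}{3}$
$\left(87 + r{\left(J{\left(y{\left(5 \right)} \right)} \right)}\right) \left(-111\right) = \left(87 + \frac{1}{3}\right) \left(-111\right) = \frac{262}{3} \left(-111\right) = -9694$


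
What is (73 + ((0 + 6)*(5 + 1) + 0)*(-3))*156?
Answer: -5460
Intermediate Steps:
(73 + ((0 + 6)*(5 + 1) + 0)*(-3))*156 = (73 + (6*6 + 0)*(-3))*156 = (73 + (36 + 0)*(-3))*156 = (73 + 36*(-3))*156 = (73 - 108)*156 = -35*156 = -5460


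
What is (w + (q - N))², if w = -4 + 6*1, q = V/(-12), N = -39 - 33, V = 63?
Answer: 75625/16 ≈ 4726.6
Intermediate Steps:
N = -72
q = -21/4 (q = 63/(-12) = 63*(-1/12) = -21/4 ≈ -5.2500)
w = 2 (w = -4 + 6 = 2)
(w + (q - N))² = (2 + (-21/4 - 1*(-72)))² = (2 + (-21/4 + 72))² = (2 + 267/4)² = (275/4)² = 75625/16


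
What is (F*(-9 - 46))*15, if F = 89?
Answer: -73425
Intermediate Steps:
(F*(-9 - 46))*15 = (89*(-9 - 46))*15 = (89*(-55))*15 = -4895*15 = -73425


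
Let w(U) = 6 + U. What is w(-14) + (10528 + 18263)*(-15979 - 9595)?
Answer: -736301042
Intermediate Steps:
w(-14) + (10528 + 18263)*(-15979 - 9595) = (6 - 14) + (10528 + 18263)*(-15979 - 9595) = -8 + 28791*(-25574) = -8 - 736301034 = -736301042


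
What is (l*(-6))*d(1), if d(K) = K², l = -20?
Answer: 120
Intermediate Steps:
(l*(-6))*d(1) = -20*(-6)*1² = 120*1 = 120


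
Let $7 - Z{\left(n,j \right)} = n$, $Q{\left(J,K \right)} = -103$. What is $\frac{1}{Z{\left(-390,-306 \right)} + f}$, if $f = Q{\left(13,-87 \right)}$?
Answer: $\frac{1}{294} \approx 0.0034014$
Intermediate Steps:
$Z{\left(n,j \right)} = 7 - n$
$f = -103$
$\frac{1}{Z{\left(-390,-306 \right)} + f} = \frac{1}{\left(7 - -390\right) - 103} = \frac{1}{\left(7 + 390\right) - 103} = \frac{1}{397 - 103} = \frac{1}{294}$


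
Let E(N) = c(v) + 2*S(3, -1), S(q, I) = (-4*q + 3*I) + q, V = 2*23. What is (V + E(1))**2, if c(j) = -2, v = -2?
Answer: 400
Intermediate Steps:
V = 46
S(q, I) = -3*q + 3*I
E(N) = -26 (E(N) = -2 + 2*(-3*3 + 3*(-1)) = -2 + 2*(-9 - 3) = -2 + 2*(-12) = -2 - 24 = -26)
(V + E(1))**2 = (46 - 26)**2 = 20**2 = 400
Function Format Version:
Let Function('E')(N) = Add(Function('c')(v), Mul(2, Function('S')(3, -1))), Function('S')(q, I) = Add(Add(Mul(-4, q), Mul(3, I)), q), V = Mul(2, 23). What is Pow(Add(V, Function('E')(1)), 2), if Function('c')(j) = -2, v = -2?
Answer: 400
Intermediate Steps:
V = 46
Function('S')(q, I) = Add(Mul(-3, q), Mul(3, I))
Function('E')(N) = -26 (Function('E')(N) = Add(-2, Mul(2, Add(Mul(-3, 3), Mul(3, -1)))) = Add(-2, Mul(2, Add(-9, -3))) = Add(-2, Mul(2, -12)) = Add(-2, -24) = -26)
Pow(Add(V, Function('E')(1)), 2) = Pow(Add(46, -26), 2) = Pow(20, 2) = 400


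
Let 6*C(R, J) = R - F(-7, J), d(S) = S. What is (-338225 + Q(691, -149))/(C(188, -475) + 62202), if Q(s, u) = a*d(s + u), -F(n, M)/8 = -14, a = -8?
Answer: -1027683/186644 ≈ -5.5061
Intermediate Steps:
F(n, M) = 112 (F(n, M) = -8*(-14) = 112)
Q(s, u) = -8*s - 8*u (Q(s, u) = -8*(s + u) = -8*s - 8*u)
C(R, J) = -56/3 + R/6 (C(R, J) = (R - 1*112)/6 = (R - 112)/6 = (-112 + R)/6 = -56/3 + R/6)
(-338225 + Q(691, -149))/(C(188, -475) + 62202) = (-338225 + (-8*691 - 8*(-149)))/((-56/3 + (⅙)*188) + 62202) = (-338225 + (-5528 + 1192))/((-56/3 + 94/3) + 62202) = (-338225 - 4336)/(38/3 + 62202) = -342561/186644/3 = -342561*3/186644 = -1027683/186644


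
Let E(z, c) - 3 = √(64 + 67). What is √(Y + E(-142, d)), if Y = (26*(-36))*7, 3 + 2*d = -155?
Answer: √(-6549 + √131) ≈ 80.855*I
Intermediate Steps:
d = -79 (d = -3/2 + (½)*(-155) = -3/2 - 155/2 = -79)
E(z, c) = 3 + √131 (E(z, c) = 3 + √(64 + 67) = 3 + √131)
Y = -6552 (Y = -936*7 = -6552)
√(Y + E(-142, d)) = √(-6552 + (3 + √131)) = √(-6549 + √131)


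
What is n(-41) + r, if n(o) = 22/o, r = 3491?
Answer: 143109/41 ≈ 3490.5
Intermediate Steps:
n(-41) + r = 22/(-41) + 3491 = 22*(-1/41) + 3491 = -22/41 + 3491 = 143109/41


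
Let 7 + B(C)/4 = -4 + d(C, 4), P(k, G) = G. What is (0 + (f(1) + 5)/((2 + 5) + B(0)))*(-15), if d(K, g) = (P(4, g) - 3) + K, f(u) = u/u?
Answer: 30/11 ≈ 2.7273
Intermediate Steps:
f(u) = 1
d(K, g) = -3 + K + g (d(K, g) = (g - 3) + K = (-3 + g) + K = -3 + K + g)
B(C) = -40 + 4*C (B(C) = -28 + 4*(-4 + (-3 + C + 4)) = -28 + 4*(-4 + (1 + C)) = -28 + 4*(-3 + C) = -28 + (-12 + 4*C) = -40 + 4*C)
(0 + (f(1) + 5)/((2 + 5) + B(0)))*(-15) = (0 + (1 + 5)/((2 + 5) + (-40 + 4*0)))*(-15) = (0 + 6/(7 + (-40 + 0)))*(-15) = (0 + 6/(7 - 40))*(-15) = (0 + 6/(-33))*(-15) = (0 + 6*(-1/33))*(-15) = (0 - 2/11)*(-15) = -2/11*(-15) = 30/11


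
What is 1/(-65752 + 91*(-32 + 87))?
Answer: -1/60747 ≈ -1.6462e-5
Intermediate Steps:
1/(-65752 + 91*(-32 + 87)) = 1/(-65752 + 91*55) = 1/(-65752 + 5005) = 1/(-60747) = -1/60747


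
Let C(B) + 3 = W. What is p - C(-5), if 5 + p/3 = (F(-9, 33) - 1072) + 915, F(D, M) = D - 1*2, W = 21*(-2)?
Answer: -474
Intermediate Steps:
W = -42
C(B) = -45 (C(B) = -3 - 42 = -45)
F(D, M) = -2 + D (F(D, M) = D - 2 = -2 + D)
p = -519 (p = -15 + 3*(((-2 - 9) - 1072) + 915) = -15 + 3*((-11 - 1072) + 915) = -15 + 3*(-1083 + 915) = -15 + 3*(-168) = -15 - 504 = -519)
p - C(-5) = -519 - 1*(-45) = -519 + 45 = -474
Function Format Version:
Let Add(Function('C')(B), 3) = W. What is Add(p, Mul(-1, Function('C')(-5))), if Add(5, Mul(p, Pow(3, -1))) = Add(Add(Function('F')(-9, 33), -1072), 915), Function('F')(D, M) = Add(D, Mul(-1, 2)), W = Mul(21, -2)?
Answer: -474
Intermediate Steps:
W = -42
Function('C')(B) = -45 (Function('C')(B) = Add(-3, -42) = -45)
Function('F')(D, M) = Add(-2, D) (Function('F')(D, M) = Add(D, -2) = Add(-2, D))
p = -519 (p = Add(-15, Mul(3, Add(Add(Add(-2, -9), -1072), 915))) = Add(-15, Mul(3, Add(Add(-11, -1072), 915))) = Add(-15, Mul(3, Add(-1083, 915))) = Add(-15, Mul(3, -168)) = Add(-15, -504) = -519)
Add(p, Mul(-1, Function('C')(-5))) = Add(-519, Mul(-1, -45)) = Add(-519, 45) = -474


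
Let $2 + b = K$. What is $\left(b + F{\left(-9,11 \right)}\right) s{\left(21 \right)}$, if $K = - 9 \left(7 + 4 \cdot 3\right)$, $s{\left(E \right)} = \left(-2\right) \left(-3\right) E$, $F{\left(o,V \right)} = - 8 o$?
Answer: $-12726$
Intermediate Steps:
$s{\left(E \right)} = 6 E$
$K = -171$ ($K = - 9 \left(7 + 12\right) = \left(-9\right) 19 = -171$)
$b = -173$ ($b = -2 - 171 = -173$)
$\left(b + F{\left(-9,11 \right)}\right) s{\left(21 \right)} = \left(-173 - -72\right) 6 \cdot 21 = \left(-173 + 72\right) 126 = \left(-101\right) 126 = -12726$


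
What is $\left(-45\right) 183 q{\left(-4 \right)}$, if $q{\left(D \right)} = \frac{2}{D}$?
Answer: $\frac{8235}{2} \approx 4117.5$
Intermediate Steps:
$\left(-45\right) 183 q{\left(-4 \right)} = \left(-45\right) 183 \frac{2}{-4} = - 8235 \cdot 2 \left(- \frac{1}{4}\right) = \left(-8235\right) \left(- \frac{1}{2}\right) = \frac{8235}{2}$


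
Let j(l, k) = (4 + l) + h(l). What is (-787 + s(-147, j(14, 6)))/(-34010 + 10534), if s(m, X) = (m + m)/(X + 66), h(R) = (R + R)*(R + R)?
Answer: 48815/1455512 ≈ 0.033538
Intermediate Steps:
h(R) = 4*R² (h(R) = (2*R)*(2*R) = 4*R²)
j(l, k) = 4 + l + 4*l² (j(l, k) = (4 + l) + 4*l² = 4 + l + 4*l²)
s(m, X) = 2*m/(66 + X) (s(m, X) = (2*m)/(66 + X) = 2*m/(66 + X))
(-787 + s(-147, j(14, 6)))/(-34010 + 10534) = (-787 + 2*(-147)/(66 + (4 + 14 + 4*14²)))/(-34010 + 10534) = (-787 + 2*(-147)/(66 + (4 + 14 + 4*196)))/(-23476) = (-787 + 2*(-147)/(66 + (4 + 14 + 784)))*(-1/23476) = (-787 + 2*(-147)/(66 + 802))*(-1/23476) = (-787 + 2*(-147)/868)*(-1/23476) = (-787 + 2*(-147)*(1/868))*(-1/23476) = (-787 - 21/62)*(-1/23476) = -48815/62*(-1/23476) = 48815/1455512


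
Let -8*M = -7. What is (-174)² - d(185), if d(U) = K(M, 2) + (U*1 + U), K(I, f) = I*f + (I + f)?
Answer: 239211/8 ≈ 29901.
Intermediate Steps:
M = 7/8 (M = -⅛*(-7) = 7/8 ≈ 0.87500)
K(I, f) = I + f + I*f
d(U) = 37/8 + 2*U (d(U) = (7/8 + 2 + (7/8)*2) + (U*1 + U) = (7/8 + 2 + 7/4) + (U + U) = 37/8 + 2*U)
(-174)² - d(185) = (-174)² - (37/8 + 2*185) = 30276 - (37/8 + 370) = 30276 - 1*2997/8 = 30276 - 2997/8 = 239211/8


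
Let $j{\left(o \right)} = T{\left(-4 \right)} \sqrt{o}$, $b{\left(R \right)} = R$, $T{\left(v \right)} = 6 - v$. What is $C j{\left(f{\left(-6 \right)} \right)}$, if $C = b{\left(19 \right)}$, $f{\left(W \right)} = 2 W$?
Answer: $380 i \sqrt{3} \approx 658.18 i$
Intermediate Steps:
$j{\left(o \right)} = 10 \sqrt{o}$ ($j{\left(o \right)} = \left(6 - -4\right) \sqrt{o} = \left(6 + 4\right) \sqrt{o} = 10 \sqrt{o}$)
$C = 19$
$C j{\left(f{\left(-6 \right)} \right)} = 19 \cdot 10 \sqrt{2 \left(-6\right)} = 19 \cdot 10 \sqrt{-12} = 19 \cdot 10 \cdot 2 i \sqrt{3} = 19 \cdot 20 i \sqrt{3} = 380 i \sqrt{3}$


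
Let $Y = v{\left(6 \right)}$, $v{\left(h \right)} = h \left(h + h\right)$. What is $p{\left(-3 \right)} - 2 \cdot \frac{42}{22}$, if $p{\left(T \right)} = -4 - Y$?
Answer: $- \frac{878}{11} \approx -79.818$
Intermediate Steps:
$v{\left(h \right)} = 2 h^{2}$ ($v{\left(h \right)} = h 2 h = 2 h^{2}$)
$Y = 72$ ($Y = 2 \cdot 6^{2} = 2 \cdot 36 = 72$)
$p{\left(T \right)} = -76$ ($p{\left(T \right)} = -4 - 72 = -76$)
$p{\left(-3 \right)} - 2 \cdot \frac{42}{22} = -76 - 2 \cdot \frac{42}{22} = -76 - 2 \cdot 42 \cdot \frac{1}{22} = -76 - \frac{42}{11} = - \frac{878}{11}$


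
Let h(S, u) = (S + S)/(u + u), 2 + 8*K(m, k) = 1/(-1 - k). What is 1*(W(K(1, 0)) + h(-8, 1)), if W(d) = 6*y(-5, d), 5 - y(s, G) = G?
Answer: 97/4 ≈ 24.250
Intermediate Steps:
y(s, G) = 5 - G
K(m, k) = -¼ + 1/(8*(-1 - k))
h(S, u) = S/u (h(S, u) = (2*S)/((2*u)) = (2*S)*(1/(2*u)) = S/u)
W(d) = 30 - 6*d (W(d) = 6*(5 - d) = 30 - 6*d)
1*(W(K(1, 0)) + h(-8, 1)) = 1*((30 - 3*(-3 - 2*0)/(4*(1 + 0))) - 8/1) = 1*((30 - 3*(-3 + 0)/(4*1)) - 8*1) = 1*((30 - 3*(-3)/4) - 8) = 1*((30 - 6*(-3/8)) - 8) = 1*((30 + 9/4) - 8) = 1*(129/4 - 8) = 1*(97/4) = 97/4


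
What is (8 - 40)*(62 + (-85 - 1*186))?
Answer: 6688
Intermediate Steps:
(8 - 40)*(62 + (-85 - 1*186)) = -32*(62 + (-85 - 186)) = -32*(62 - 271) = -32*(-209) = 6688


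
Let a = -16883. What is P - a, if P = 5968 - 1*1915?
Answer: 20936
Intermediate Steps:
P = 4053 (P = 5968 - 1915 = 4053)
P - a = 4053 - 1*(-16883) = 4053 + 16883 = 20936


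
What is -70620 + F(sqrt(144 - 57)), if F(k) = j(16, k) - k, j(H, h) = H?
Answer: -70604 - sqrt(87) ≈ -70613.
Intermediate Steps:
F(k) = 16 - k
-70620 + F(sqrt(144 - 57)) = -70620 + (16 - sqrt(144 - 57)) = -70620 + (16 - sqrt(87)) = -70604 - sqrt(87)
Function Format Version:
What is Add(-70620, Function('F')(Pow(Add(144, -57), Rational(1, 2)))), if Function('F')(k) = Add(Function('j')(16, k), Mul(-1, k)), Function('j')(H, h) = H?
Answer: Add(-70604, Mul(-1, Pow(87, Rational(1, 2)))) ≈ -70613.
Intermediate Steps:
Function('F')(k) = Add(16, Mul(-1, k))
Add(-70620, Function('F')(Pow(Add(144, -57), Rational(1, 2)))) = Add(-70620, Add(16, Mul(-1, Pow(Add(144, -57), Rational(1, 2))))) = Add(-70620, Add(16, Mul(-1, Pow(87, Rational(1, 2))))) = Add(-70604, Mul(-1, Pow(87, Rational(1, 2))))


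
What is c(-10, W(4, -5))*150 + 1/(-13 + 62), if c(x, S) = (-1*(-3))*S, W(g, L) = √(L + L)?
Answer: 1/49 + 450*I*√10 ≈ 0.020408 + 1423.0*I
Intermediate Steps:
W(g, L) = √2*√L (W(g, L) = √(2*L) = √2*√L)
c(x, S) = 3*S
c(-10, W(4, -5))*150 + 1/(-13 + 62) = (3*(√2*√(-5)))*150 + 1/(-13 + 62) = (3*(√2*(I*√5)))*150 + 1/49 = (3*(I*√10))*150 + 1/49 = (3*I*√10)*150 + 1/49 = 450*I*√10 + 1/49 = 1/49 + 450*I*√10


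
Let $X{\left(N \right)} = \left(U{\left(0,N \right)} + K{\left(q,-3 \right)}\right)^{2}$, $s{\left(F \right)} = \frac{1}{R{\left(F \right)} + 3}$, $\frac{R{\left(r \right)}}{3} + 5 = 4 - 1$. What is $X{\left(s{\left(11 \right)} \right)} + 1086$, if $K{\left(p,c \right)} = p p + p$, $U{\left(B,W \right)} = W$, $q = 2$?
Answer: $\frac{10063}{9} \approx 1118.1$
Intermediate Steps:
$R{\left(r \right)} = -6$ ($R{\left(r \right)} = -15 + 3 \left(4 - 1\right) = -15 + 3 \cdot 3 = -15 + 9 = -6$)
$K{\left(p,c \right)} = p + p^{2}$ ($K{\left(p,c \right)} = p^{2} + p = p + p^{2}$)
$s{\left(F \right)} = - \frac{1}{3}$ ($s{\left(F \right)} = \frac{1}{-6 + 3} = \frac{1}{-3} = - \frac{1}{3}$)
$X{\left(N \right)} = \left(6 + N\right)^{2}$ ($X{\left(N \right)} = \left(N + 2 \left(1 + 2\right)\right)^{2} = \left(N + 2 \cdot 3\right)^{2} = \left(N + 6\right)^{2} = \left(6 + N\right)^{2}$)
$X{\left(s{\left(11 \right)} \right)} + 1086 = \left(6 - \frac{1}{3}\right)^{2} + 1086 = \left(\frac{17}{3}\right)^{2} + 1086 = \frac{289}{9} + 1086 = \frac{10063}{9}$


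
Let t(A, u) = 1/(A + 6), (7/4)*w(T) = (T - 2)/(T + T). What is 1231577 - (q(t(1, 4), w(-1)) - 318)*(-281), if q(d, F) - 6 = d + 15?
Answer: 8037121/7 ≈ 1.1482e+6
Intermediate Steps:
w(T) = 2*(-2 + T)/(7*T) (w(T) = 4*((T - 2)/(T + T))/7 = 4*((-2 + T)/((2*T)))/7 = 4*((-2 + T)*(1/(2*T)))/7 = 4*((-2 + T)/(2*T))/7 = 2*(-2 + T)/(7*T))
t(A, u) = 1/(6 + A)
q(d, F) = 21 + d (q(d, F) = 6 + (d + 15) = 6 + (15 + d) = 21 + d)
1231577 - (q(t(1, 4), w(-1)) - 318)*(-281) = 1231577 - ((21 + 1/(6 + 1)) - 318)*(-281) = 1231577 - ((21 + 1/7) - 318)*(-281) = 1231577 - ((21 + ⅐) - 318)*(-281) = 1231577 - (148/7 - 318)*(-281) = 1231577 - (-2078)*(-281)/7 = 1231577 - 1*583918/7 = 1231577 - 583918/7 = 8037121/7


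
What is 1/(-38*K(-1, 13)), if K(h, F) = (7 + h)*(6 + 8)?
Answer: -1/3192 ≈ -0.00031328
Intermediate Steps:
K(h, F) = 98 + 14*h (K(h, F) = (7 + h)*14 = 98 + 14*h)
1/(-38*K(-1, 13)) = 1/(-38*(98 + 14*(-1))) = 1/(-38*(98 - 14)) = 1/(-38*84) = 1/(-3192) = -1/3192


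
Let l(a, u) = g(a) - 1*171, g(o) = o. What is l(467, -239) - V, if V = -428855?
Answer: 429151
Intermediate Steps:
l(a, u) = -171 + a (l(a, u) = a - 1*171 = a - 171 = -171 + a)
l(467, -239) - V = (-171 + 467) - 1*(-428855) = 296 + 428855 = 429151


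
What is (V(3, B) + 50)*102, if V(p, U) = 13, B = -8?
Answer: 6426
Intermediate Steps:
(V(3, B) + 50)*102 = (13 + 50)*102 = 63*102 = 6426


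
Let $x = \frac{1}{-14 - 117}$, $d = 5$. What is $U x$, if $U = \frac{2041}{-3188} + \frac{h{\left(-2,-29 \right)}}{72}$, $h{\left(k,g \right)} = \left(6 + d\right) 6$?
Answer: $- \frac{661}{313221} \approx -0.0021103$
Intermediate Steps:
$h{\left(k,g \right)} = 66$ ($h{\left(k,g \right)} = \left(6 + 5\right) 6 = 11 \cdot 6 = 66$)
$x = - \frac{1}{131}$ ($x = \frac{1}{-131} = - \frac{1}{131} \approx -0.0076336$)
$U = \frac{661}{2391}$ ($U = \frac{2041}{-3188} + \frac{66}{72} = 2041 \left(- \frac{1}{3188}\right) + 66 \cdot \frac{1}{72} = - \frac{2041}{3188} + \frac{11}{12} = \frac{661}{2391} \approx 0.27645$)
$U x = \frac{661}{2391} \left(- \frac{1}{131}\right) = - \frac{661}{313221}$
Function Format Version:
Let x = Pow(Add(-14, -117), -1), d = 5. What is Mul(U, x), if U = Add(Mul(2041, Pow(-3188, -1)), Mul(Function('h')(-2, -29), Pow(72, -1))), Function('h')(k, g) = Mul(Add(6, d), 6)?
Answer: Rational(-661, 313221) ≈ -0.0021103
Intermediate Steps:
Function('h')(k, g) = 66 (Function('h')(k, g) = Mul(Add(6, 5), 6) = Mul(11, 6) = 66)
x = Rational(-1, 131) (x = Pow(-131, -1) = Rational(-1, 131) ≈ -0.0076336)
U = Rational(661, 2391) (U = Add(Mul(2041, Pow(-3188, -1)), Mul(66, Pow(72, -1))) = Add(Mul(2041, Rational(-1, 3188)), Mul(66, Rational(1, 72))) = Add(Rational(-2041, 3188), Rational(11, 12)) = Rational(661, 2391) ≈ 0.27645)
Mul(U, x) = Mul(Rational(661, 2391), Rational(-1, 131)) = Rational(-661, 313221)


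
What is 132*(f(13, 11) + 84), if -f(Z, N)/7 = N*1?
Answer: 924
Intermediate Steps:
f(Z, N) = -7*N
132*(f(13, 11) + 84) = 132*(-7*11 + 84) = 132*(-77 + 84) = 132*7 = 924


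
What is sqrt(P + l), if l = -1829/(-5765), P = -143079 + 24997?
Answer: I*sqrt(3924471294265)/5765 ≈ 343.63*I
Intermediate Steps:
P = -118082
l = 1829/5765 (l = -1829*(-1/5765) = 1829/5765 ≈ 0.31726)
sqrt(P + l) = sqrt(-118082 + 1829/5765) = sqrt(-680740901/5765) = I*sqrt(3924471294265)/5765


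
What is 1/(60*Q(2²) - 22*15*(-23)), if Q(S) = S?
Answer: 1/7830 ≈ 0.00012771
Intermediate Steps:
1/(60*Q(2²) - 22*15*(-23)) = 1/(60*2² - 22*15*(-23)) = 1/(60*4 - 330*(-23)) = 1/(240 + 7590) = 1/7830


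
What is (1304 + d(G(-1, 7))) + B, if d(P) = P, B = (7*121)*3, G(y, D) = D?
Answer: 3852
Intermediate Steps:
B = 2541 (B = 847*3 = 2541)
(1304 + d(G(-1, 7))) + B = (1304 + 7) + 2541 = 1311 + 2541 = 3852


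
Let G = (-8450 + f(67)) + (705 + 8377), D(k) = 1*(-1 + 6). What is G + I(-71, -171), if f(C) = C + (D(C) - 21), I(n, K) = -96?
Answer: 587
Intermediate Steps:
D(k) = 5 (D(k) = 1*5 = 5)
f(C) = -16 + C (f(C) = C + (5 - 21) = C - 16 = -16 + C)
G = 683 (G = (-8450 + (-16 + 67)) + (705 + 8377) = (-8450 + 51) + 9082 = -8399 + 9082 = 683)
G + I(-71, -171) = 683 - 96 = 587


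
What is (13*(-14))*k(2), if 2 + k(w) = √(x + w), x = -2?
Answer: 364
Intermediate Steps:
k(w) = -2 + √(-2 + w)
(13*(-14))*k(2) = (13*(-14))*(-2 + √(-2 + 2)) = -182*(-2 + √0) = -182*(-2 + 0) = -182*(-2) = 364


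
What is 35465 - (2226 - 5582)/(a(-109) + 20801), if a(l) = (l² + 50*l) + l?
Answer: 961920551/27123 ≈ 35465.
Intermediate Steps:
a(l) = l² + 51*l
35465 - (2226 - 5582)/(a(-109) + 20801) = 35465 - (2226 - 5582)/(-109*(51 - 109) + 20801) = 35465 - (-3356)/(-109*(-58) + 20801) = 35465 - (-3356)/(6322 + 20801) = 35465 - (-3356)/27123 = 35465 - 1*(-3356/27123) = 35465 + 3356/27123 = 961920551/27123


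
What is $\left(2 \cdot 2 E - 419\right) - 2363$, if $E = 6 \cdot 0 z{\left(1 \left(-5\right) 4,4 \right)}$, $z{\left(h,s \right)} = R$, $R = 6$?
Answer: $-2782$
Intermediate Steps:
$z{\left(h,s \right)} = 6$
$E = 0$ ($E = 6 \cdot 0 \cdot 6 = 0 \cdot 6 = 0$)
$\left(2 \cdot 2 E - 419\right) - 2363 = \left(2 \cdot 2 \cdot 0 - 419\right) - 2363 = \left(4 \cdot 0 - 419\right) - 2363 = \left(0 - 419\right) - 2363 = -419 - 2363 = -2782$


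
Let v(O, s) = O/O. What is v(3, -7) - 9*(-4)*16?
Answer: 577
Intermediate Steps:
v(O, s) = 1
v(3, -7) - 9*(-4)*16 = 1 - 9*(-4)*16 = 1 + 36*16 = 1 + 576 = 577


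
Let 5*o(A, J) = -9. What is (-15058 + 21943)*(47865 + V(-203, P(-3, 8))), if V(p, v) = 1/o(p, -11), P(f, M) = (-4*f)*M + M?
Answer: 329546700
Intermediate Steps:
o(A, J) = -9/5 (o(A, J) = (⅕)*(-9) = -9/5)
P(f, M) = M - 4*M*f (P(f, M) = -4*M*f + M = M - 4*M*f)
V(p, v) = -5/9 (V(p, v) = 1/(-9/5) = -5/9)
(-15058 + 21943)*(47865 + V(-203, P(-3, 8))) = (-15058 + 21943)*(47865 - 5/9) = 6885*(430780/9) = 329546700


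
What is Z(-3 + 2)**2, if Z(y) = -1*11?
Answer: 121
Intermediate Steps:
Z(y) = -11
Z(-3 + 2)**2 = (-11)**2 = 121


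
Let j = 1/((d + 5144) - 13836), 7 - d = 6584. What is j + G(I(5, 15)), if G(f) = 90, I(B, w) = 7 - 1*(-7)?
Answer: 1374209/15269 ≈ 90.000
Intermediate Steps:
d = -6577 (d = 7 - 1*6584 = 7 - 6584 = -6577)
I(B, w) = 14 (I(B, w) = 7 + 7 = 14)
j = -1/15269 (j = 1/((-6577 + 5144) - 13836) = 1/(-1433 - 13836) = 1/(-15269) = -1/15269 ≈ -6.5492e-5)
j + G(I(5, 15)) = -1/15269 + 90 = 1374209/15269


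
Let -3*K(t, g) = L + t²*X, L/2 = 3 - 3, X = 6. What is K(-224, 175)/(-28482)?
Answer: 50176/14241 ≈ 3.5233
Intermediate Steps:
L = 0 (L = 2*(3 - 3) = 2*0 = 0)
K(t, g) = -2*t² (K(t, g) = -(0 + t²*6)/3 = -(0 + 6*t²)/3 = -2*t²)
K(-224, 175)/(-28482) = -2*(-224)²/(-28482) = -2*50176*(-1/28482) = -100352*(-1/28482) = 50176/14241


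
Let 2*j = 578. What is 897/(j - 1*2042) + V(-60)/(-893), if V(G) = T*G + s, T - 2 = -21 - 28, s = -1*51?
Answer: -5655078/1565429 ≈ -3.6125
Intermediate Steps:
s = -51
T = -47 (T = 2 + (-21 - 28) = 2 - 49 = -47)
j = 289 (j = (½)*578 = 289)
V(G) = -51 - 47*G (V(G) = -47*G - 51 = -51 - 47*G)
897/(j - 1*2042) + V(-60)/(-893) = 897/(289 - 1*2042) + (-51 - 47*(-60))/(-893) = 897/(289 - 2042) + (-51 + 2820)*(-1/893) = 897/(-1753) + 2769*(-1/893) = 897*(-1/1753) - 2769/893 = -897/1753 - 2769/893 = -5655078/1565429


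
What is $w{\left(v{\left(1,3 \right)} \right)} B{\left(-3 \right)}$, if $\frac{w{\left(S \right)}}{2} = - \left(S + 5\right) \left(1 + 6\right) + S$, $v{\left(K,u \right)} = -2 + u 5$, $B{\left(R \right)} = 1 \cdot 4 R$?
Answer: $2712$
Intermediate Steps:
$B{\left(R \right)} = 4 R$
$v{\left(K,u \right)} = -2 + 5 u$
$w{\left(S \right)} = -70 - 12 S$ ($w{\left(S \right)} = 2 \left(- \left(S + 5\right) \left(1 + 6\right) + S\right) = 2 \left(- \left(5 + S\right) 7 + S\right) = 2 \left(- (35 + 7 S) + S\right) = 2 \left(\left(-35 - 7 S\right) + S\right) = 2 \left(-35 - 6 S\right) = -70 - 12 S$)
$w{\left(v{\left(1,3 \right)} \right)} B{\left(-3 \right)} = \left(-70 - 12 \left(-2 + 5 \cdot 3\right)\right) 4 \left(-3\right) = \left(-70 - 12 \left(-2 + 15\right)\right) \left(-12\right) = \left(-70 - 156\right) \left(-12\right) = \left(-226\right) \left(-12\right) = 2712$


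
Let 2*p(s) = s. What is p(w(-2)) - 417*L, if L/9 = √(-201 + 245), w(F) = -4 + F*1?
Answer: -3 - 7506*√11 ≈ -24898.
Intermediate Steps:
w(F) = -4 + F
p(s) = s/2
L = 18*√11 (L = 9*√(-201 + 245) = 9*√44 = 9*(2*√11) = 18*√11 ≈ 59.699)
p(w(-2)) - 417*L = (-4 - 2)/2 - 7506*√11 = (½)*(-6) - 7506*√11 = -3 - 7506*√11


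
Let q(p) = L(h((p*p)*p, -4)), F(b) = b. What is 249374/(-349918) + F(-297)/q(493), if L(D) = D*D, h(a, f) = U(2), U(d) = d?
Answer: -52461571/699836 ≈ -74.963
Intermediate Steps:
h(a, f) = 2
L(D) = D²
q(p) = 4 (q(p) = 2² = 4)
249374/(-349918) + F(-297)/q(493) = 249374/(-349918) - 297/4 = 249374*(-1/349918) - 297*¼ = -124687/174959 - 297/4 = -52461571/699836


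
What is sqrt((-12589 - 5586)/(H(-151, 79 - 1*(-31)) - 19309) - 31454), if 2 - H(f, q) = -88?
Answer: I*sqrt(11617813447969)/19219 ≈ 177.35*I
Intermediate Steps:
H(f, q) = 90 (H(f, q) = 2 - 1*(-88) = 2 + 88 = 90)
sqrt((-12589 - 5586)/(H(-151, 79 - 1*(-31)) - 19309) - 31454) = sqrt((-12589 - 5586)/(90 - 19309) - 31454) = sqrt(-18175/(-19219) - 31454) = sqrt(-18175*(-1/19219) - 31454) = sqrt(18175/19219 - 31454) = sqrt(-604496251/19219) = I*sqrt(11617813447969)/19219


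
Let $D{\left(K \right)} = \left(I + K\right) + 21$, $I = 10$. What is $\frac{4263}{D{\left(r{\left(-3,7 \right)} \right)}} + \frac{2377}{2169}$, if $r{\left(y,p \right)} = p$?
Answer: $\frac{9336773}{82422} \approx 113.28$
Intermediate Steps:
$D{\left(K \right)} = 31 + K$ ($D{\left(K \right)} = \left(10 + K\right) + 21 = 31 + K$)
$\frac{4263}{D{\left(r{\left(-3,7 \right)} \right)}} + \frac{2377}{2169} = \frac{4263}{31 + 7} + \frac{2377}{2169} = \frac{4263}{38} + 2377 \cdot \frac{1}{2169} = 4263 \cdot \frac{1}{38} + \frac{2377}{2169} = \frac{4263}{38} + \frac{2377}{2169} = \frac{9336773}{82422}$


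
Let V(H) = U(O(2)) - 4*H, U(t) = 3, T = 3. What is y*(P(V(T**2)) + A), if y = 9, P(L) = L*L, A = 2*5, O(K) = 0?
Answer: 9891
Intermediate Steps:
V(H) = 3 - 4*H
A = 10
P(L) = L**2
y*(P(V(T**2)) + A) = 9*((3 - 4*3**2)**2 + 10) = 9*((3 - 4*9)**2 + 10) = 9*((3 - 36)**2 + 10) = 9*((-33)**2 + 10) = 9*(1089 + 10) = 9*1099 = 9891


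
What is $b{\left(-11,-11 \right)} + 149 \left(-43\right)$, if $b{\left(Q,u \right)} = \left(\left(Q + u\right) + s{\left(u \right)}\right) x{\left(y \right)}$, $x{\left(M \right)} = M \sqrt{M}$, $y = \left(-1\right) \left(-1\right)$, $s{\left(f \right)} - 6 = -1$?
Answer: $-6424$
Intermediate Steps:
$s{\left(f \right)} = 5$ ($s{\left(f \right)} = 6 - 1 = 5$)
$y = 1$
$x{\left(M \right)} = M^{\frac{3}{2}}$
$b{\left(Q,u \right)} = 5 + Q + u$ ($b{\left(Q,u \right)} = \left(\left(Q + u\right) + 5\right) 1^{\frac{3}{2}} = \left(5 + Q + u\right) 1 = 5 + Q + u$)
$b{\left(-11,-11 \right)} + 149 \left(-43\right) = \left(5 - 11 - 11\right) + 149 \left(-43\right) = -17 - 6407 = -6424$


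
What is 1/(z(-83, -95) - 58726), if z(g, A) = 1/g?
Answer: -83/4874259 ≈ -1.7028e-5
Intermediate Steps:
1/(z(-83, -95) - 58726) = 1/(1/(-83) - 58726) = 1/(-1/83 - 58726) = 1/(-4874259/83) = -83/4874259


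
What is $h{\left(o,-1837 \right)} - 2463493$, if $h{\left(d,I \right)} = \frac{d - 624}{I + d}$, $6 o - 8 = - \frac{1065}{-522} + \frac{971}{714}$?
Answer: $- \frac{15601126577623}{6332930} \approx -2.4635 \cdot 10^{6}$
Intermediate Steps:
$o = \frac{6557}{3451}$ ($o = \frac{4}{3} + \frac{- \frac{1065}{-522} + \frac{971}{714}}{6} = \frac{4}{3} + \frac{\left(-1065\right) \left(- \frac{1}{522}\right) + 971 \cdot \frac{1}{714}}{6} = \frac{4}{3} + \frac{\frac{355}{174} + \frac{971}{714}}{6} = \frac{4}{3} + \frac{1}{6} \cdot \frac{11734}{3451} = \frac{4}{3} + \frac{5867}{10353} = \frac{6557}{3451} \approx 1.9$)
$h{\left(d,I \right)} = \frac{-624 + d}{I + d}$
$h{\left(o,-1837 \right)} - 2463493 = \frac{-624 + \frac{6557}{3451}}{-1837 + \frac{6557}{3451}} - 2463493 = \frac{1}{- \frac{6332930}{3451}} \left(- \frac{2146867}{3451}\right) - 2463493 = \left(- \frac{3451}{6332930}\right) \left(- \frac{2146867}{3451}\right) - 2463493 = \frac{2146867}{6332930} - 2463493 = - \frac{15601126577623}{6332930}$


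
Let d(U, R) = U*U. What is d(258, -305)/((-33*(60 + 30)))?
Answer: -3698/165 ≈ -22.412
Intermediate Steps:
d(U, R) = U²
d(258, -305)/((-33*(60 + 30))) = 258²/((-33*(60 + 30))) = 66564/((-33*90)) = 66564/(-2970) = 66564*(-1/2970) = -3698/165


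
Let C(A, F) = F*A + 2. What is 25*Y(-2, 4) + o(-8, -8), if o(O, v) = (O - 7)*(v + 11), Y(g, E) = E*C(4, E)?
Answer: 1755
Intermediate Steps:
C(A, F) = 2 + A*F (C(A, F) = A*F + 2 = 2 + A*F)
Y(g, E) = E*(2 + 4*E)
o(O, v) = (-7 + O)*(11 + v)
25*Y(-2, 4) + o(-8, -8) = 25*(2*4*(1 + 2*4)) + (-77 - 7*(-8) + 11*(-8) - 8*(-8)) = 25*(2*4*(1 + 8)) + (-77 + 56 - 88 + 64) = 25*(2*4*9) - 45 = 25*72 - 45 = 1800 - 45 = 1755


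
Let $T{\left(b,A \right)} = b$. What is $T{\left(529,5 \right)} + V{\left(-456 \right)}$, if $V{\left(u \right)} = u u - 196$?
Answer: $208269$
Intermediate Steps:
$V{\left(u \right)} = -196 + u^{2}$ ($V{\left(u \right)} = u^{2} - 196 = -196 + u^{2}$)
$T{\left(529,5 \right)} + V{\left(-456 \right)} = 529 - \left(196 - \left(-456\right)^{2}\right) = 529 + \left(-196 + 207936\right) = 529 + 207740 = 208269$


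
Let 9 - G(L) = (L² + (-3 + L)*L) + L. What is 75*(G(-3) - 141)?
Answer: -11700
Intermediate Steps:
G(L) = 9 - L - L² - L*(-3 + L) (G(L) = 9 - ((L² + (-3 + L)*L) + L) = 9 - ((L² + L*(-3 + L)) + L) = 9 - (L + L² + L*(-3 + L)) = 9 + (-L - L² - L*(-3 + L)) = 9 - L - L² - L*(-3 + L))
75*(G(-3) - 141) = 75*((9 - 2*(-3)² + 2*(-3)) - 141) = 75*((9 - 2*9 - 6) - 141) = 75*((9 - 18 - 6) - 141) = 75*(-15 - 141) = 75*(-156) = -11700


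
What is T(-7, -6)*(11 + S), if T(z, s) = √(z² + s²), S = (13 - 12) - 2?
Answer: 10*√85 ≈ 92.195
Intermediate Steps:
S = -1 (S = 1 - 2 = -1)
T(z, s) = √(s² + z²)
T(-7, -6)*(11 + S) = √((-6)² + (-7)²)*(11 - 1) = √(36 + 49)*10 = √85*10 = 10*√85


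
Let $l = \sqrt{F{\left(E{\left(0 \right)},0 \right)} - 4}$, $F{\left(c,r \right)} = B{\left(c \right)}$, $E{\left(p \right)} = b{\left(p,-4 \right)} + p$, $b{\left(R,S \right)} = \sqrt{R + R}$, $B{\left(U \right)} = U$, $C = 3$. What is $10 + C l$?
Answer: $10 + 6 i \approx 10.0 + 6.0 i$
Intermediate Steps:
$b{\left(R,S \right)} = \sqrt{2} \sqrt{R}$ ($b{\left(R,S \right)} = \sqrt{2 R} = \sqrt{2} \sqrt{R}$)
$E{\left(p \right)} = p + \sqrt{2} \sqrt{p}$ ($E{\left(p \right)} = \sqrt{2} \sqrt{p} + p = p + \sqrt{2} \sqrt{p}$)
$F{\left(c,r \right)} = c$
$l = 2 i$ ($l = \sqrt{\left(0 + \sqrt{2} \sqrt{0}\right) - 4} = \sqrt{\left(0 + \sqrt{2} \cdot 0\right) - 4} = \sqrt{\left(0 + 0\right) - 4} = \sqrt{0 - 4} = \sqrt{-4} = 2 i \approx 2.0 i$)
$10 + C l = 10 + 3 \cdot 2 i = 10 + 6 i$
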